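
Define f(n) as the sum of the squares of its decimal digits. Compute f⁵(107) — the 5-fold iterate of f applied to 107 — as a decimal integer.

107 → 50
50 → 25
25 → 29
29 → 85
85 → 89

89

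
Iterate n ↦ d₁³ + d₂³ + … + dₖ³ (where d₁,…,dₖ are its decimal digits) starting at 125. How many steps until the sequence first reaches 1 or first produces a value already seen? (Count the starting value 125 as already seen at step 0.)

125 → 1³ + 2³ + 5³ = 1 + 8 + 125 = 134
134 → 1³ + 3³ + 4³ = 1 + 27 + 64 = 92
92 → 9³ + 2³ = 729 + 8 = 737
737 → 7³ + 3³ + 7³ = 343 + 27 + 343 = 713
713 → 7³ + 1³ + 3³ = 343 + 1 + 27 = 371
371 → 3³ + 7³ + 1³ = 27 + 343 + 1 = 371  — 371 repeats.
That took 6 steps.

6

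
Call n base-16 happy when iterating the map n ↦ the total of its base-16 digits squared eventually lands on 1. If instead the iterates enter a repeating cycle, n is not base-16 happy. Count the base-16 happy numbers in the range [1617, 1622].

1

1617: 1617 → 62 → 205 → 313 → 91 → 146 → 85 → 50 → 13 → 169 → 181 → 146  — not base-16 happy
1618: 1618 → 65 → 17 → 2 → 4 → 16 → 1  — base-16 happy
1619: 1619 → 70 → 52 → 25 → 82 → 29 → 170 → 200 → 208 → 169 → 181 → 146 → 85 → 50 → 13 → 169  — not base-16 happy
1620: 1620 → 77 → 185 → 202 → 244 → 241 → 226 → 200 → 208 → 169 → 181 → 146 → 85 → 50 → 13 → 169  — not base-16 happy
1621: 1621 → 86 → 61 → 178 → 125 → 218 → 269 → 170 → 200 → 208 → 169 → 181 → 146 → 85 → 50 → 13 → 169  — not base-16 happy
1622: 1622 → 97 → 37 → 29 → 170 → 200 → 208 → 169 → 181 → 146 → 85 → 50 → 13 → 169  — not base-16 happy
base-16 happy: 1618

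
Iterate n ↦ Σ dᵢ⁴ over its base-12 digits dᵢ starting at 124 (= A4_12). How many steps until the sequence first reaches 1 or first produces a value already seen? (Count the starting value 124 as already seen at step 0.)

124 = (10,4)_12 → 10⁴ + 4⁴ = 10000 + 256 = 10256
10256 = (5,11,2,8)_12 → 5⁴ + 11⁴ + 2⁴ + 8⁴ = 625 + 14641 + 16 + 4096 = 19378
19378 = (11,2,6,10)_12 → 11⁴ + 2⁴ + 6⁴ + 10⁴ = 14641 + 16 + 1296 + 10000 = 25953
25953 = (1,3,0,2,9)_12 → 1⁴ + 3⁴ + 0⁴ + 2⁴ + 9⁴ = 1 + 81 + 0 + 16 + 6561 = 6659
6659 = (3,10,2,11)_12 → 3⁴ + 10⁴ + 2⁴ + 11⁴ = 81 + 10000 + 16 + 14641 = 24738
24738 = (1,2,3,9,6)_12 → 1⁴ + 2⁴ + 3⁴ + 9⁴ + 6⁴ = 1 + 16 + 81 + 6561 + 1296 = 7955
7955 = (4,7,2,11)_12 → 4⁴ + 7⁴ + 2⁴ + 11⁴ = 256 + 2401 + 16 + 14641 = 17314
17314 = (10,0,2,10)_12 → 10⁴ + 0⁴ + 2⁴ + 10⁴ = 10000 + 0 + 16 + 10000 = 20016
20016 = (11,7,0,0)_12 → 11⁴ + 7⁴ + 0⁴ + 0⁴ = 14641 + 2401 + 0 + 0 = 17042
17042 = (9,10,4,2)_12 → 9⁴ + 10⁴ + 4⁴ + 2⁴ = 6561 + 10000 + 256 + 16 = 16833
16833 = (9,8,10,9)_12 → 9⁴ + 8⁴ + 10⁴ + 9⁴ = 6561 + 4096 + 10000 + 6561 = 27218
27218 = (1,3,9,0,2)_12 → 1⁴ + 3⁴ + 9⁴ + 0⁴ + 2⁴ = 1 + 81 + 6561 + 0 + 16 = 6659  — 6659 repeats.
That took 12 steps.

12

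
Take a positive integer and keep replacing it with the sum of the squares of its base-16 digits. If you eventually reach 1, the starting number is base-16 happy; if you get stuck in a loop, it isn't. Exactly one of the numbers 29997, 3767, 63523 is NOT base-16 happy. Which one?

63523

29997: 29997 → 247 → 274 → 6 → 36 → 20 → 17 → 2 → 4 → 16 → 1  — reaches 1 (base-16 happy)
3767: 3767 → 366 → 233 → 277 → 27 → 122 → 149 → 106 → 136 → 128 → 64 → 16 → 1  — reaches 1 (base-16 happy)
63523: 63523 → 302 → 201 → 225 → 197 → 169 → 181 → 146 → 85 → 50 → 13 → 169  — repeats 169 (not base-16 happy)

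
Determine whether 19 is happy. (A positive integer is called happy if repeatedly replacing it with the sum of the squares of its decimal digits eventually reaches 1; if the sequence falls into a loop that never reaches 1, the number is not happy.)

19 → 1² + 9² = 1 + 81 = 82
82 → 8² + 2² = 64 + 4 = 68
68 → 6² + 8² = 36 + 64 = 100
100 → 1² + 0² + 0² = 1 + 0 + 0 = 1  — reached 1.

happy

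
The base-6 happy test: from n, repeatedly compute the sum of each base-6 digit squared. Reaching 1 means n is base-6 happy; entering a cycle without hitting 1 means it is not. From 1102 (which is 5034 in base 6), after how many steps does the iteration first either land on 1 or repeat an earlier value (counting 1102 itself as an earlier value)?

1102 = (5,0,3,4)_6 → 5² + 0² + 3² + 4² = 50
50 = (1,2,2)_6 → 1² + 2² + 2² = 9
9 = (1,3)_6 → 1² + 3² = 10
10 = (1,4)_6 → 1² + 4² = 17
17 = (2,5)_6 → 2² + 5² = 29
29 = (4,5)_6 → 4² + 5² = 41
41 = (1,0,5)_6 → 1² + 0² + 5² = 26
26 = (4,2)_6 → 4² + 2² = 20
20 = (3,2)_6 → 3² + 2² = 13
13 = (2,1)_6 → 2² + 1² = 5
5 = (5)_6 → 5² = 25
25 = (4,1)_6 → 4² + 1² = 17  — 17 repeats.
That took 12 steps.

12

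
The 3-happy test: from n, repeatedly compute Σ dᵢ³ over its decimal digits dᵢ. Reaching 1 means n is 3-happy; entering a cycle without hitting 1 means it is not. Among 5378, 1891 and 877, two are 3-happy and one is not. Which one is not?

5378

5378: 5378 → 1007 → 344 → 155 → 251 → 134 → 92 → 737 → 713 → 371 → 371  — repeats 371 (not 3-happy)
1891: 1891 → 1243 → 100 → 1  — reaches 1 (3-happy)
877: 877 → 1198 → 1243 → 100 → 1  — reaches 1 (3-happy)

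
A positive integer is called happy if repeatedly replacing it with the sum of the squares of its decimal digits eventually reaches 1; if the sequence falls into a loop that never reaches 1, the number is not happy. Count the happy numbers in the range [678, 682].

678: 678 → 149 → 98 → 145 → 42 → 20 → 4 → 16 → 37 → 58 → 89 → 145  — not happy
679: 679 → 166 → 73 → 58 → 89 → 145 → 42 → 20 → 4 → 16 → 37 → 58  — not happy
680: 680 → 100 → 1  — happy
681: 681 → 101 → 2 → 4 → 16 → 37 → 58 → 89 → 145 → 42 → 20 → 4  — not happy
682: 682 → 104 → 17 → 50 → 25 → 29 → 85 → 89 → 145 → 42 → 20 → 4 → 16 → 37 → 58 → 89  — not happy
happy: 680

1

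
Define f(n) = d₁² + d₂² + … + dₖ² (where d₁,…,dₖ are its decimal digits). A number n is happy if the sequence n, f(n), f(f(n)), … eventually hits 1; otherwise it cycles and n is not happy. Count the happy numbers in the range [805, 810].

1

805: 805 → 89 → 145 → 42 → 20 → 4 → 16 → 37 → 58 → 89  — not happy
806: 806 → 100 → 1  — happy
807: 807 → 113 → 11 → 2 → 4 → 16 → 37 → 58 → 89 → 145 → 42 → 20 → 4  — not happy
808: 808 → 128 → 69 → 117 → 51 → 26 → 40 → 16 → 37 → 58 → 89 → 145 → 42 → 20 → 4 → 16  — not happy
809: 809 → 145 → 42 → 20 → 4 → 16 → 37 → 58 → 89 → 145  — not happy
810: 810 → 65 → 61 → 37 → 58 → 89 → 145 → 42 → 20 → 4 → 16 → 37  — not happy
happy: 806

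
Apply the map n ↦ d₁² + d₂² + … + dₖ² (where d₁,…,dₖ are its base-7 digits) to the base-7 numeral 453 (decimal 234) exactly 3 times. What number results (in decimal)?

4

234 = (4,5,3)_7 → 4² + 5² + 3² = 50
50 = (1,0,1)_7 → 1² + 0² + 1² = 2
2 = (2)_7 → 2² = 4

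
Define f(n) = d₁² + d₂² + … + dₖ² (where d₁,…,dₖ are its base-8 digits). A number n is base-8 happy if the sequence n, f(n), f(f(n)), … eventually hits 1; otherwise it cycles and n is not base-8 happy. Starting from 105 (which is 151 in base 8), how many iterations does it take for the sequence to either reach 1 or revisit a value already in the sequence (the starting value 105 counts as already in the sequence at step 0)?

4

105 = (1,5,1)_8 → 1² + 5² + 1² = 1 + 25 + 1 = 27
27 = (3,3)_8 → 3² + 3² = 9 + 9 = 18
18 = (2,2)_8 → 2² + 2² = 4 + 4 = 8
8 = (1,0)_8 → 1² + 0² = 1 + 0 = 1  — reached 1.
That took 4 steps.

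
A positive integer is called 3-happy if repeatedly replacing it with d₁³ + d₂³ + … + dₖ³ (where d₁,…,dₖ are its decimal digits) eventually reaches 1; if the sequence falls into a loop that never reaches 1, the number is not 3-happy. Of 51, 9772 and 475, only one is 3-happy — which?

9772

51: 51 → 126 → 225 → 141 → 66 → 432 → 99 → 1458 → 702 → 351 → 153 → 153  — repeats 153 (not 3-happy)
9772: 9772 → 1423 → 100 → 1  — reaches 1 (3-happy)
475: 475 → 532 → 160 → 217 → 352 → 160  — repeats 160 (not 3-happy)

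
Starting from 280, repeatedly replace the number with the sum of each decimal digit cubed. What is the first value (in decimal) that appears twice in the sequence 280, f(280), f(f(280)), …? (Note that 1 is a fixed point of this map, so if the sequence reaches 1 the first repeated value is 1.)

280 → 2³ + 8³ + 0³ = 520
520 → 5³ + 2³ + 0³ = 133
133 → 1³ + 3³ + 3³ = 55
55 → 5³ + 5³ = 250
250 → 2³ + 5³ + 0³ = 133  — 133 already appeared earlier.

133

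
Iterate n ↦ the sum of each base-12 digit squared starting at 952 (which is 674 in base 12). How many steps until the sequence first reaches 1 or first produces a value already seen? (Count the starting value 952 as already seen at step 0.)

952 = (6,7,4)_12 → 6² + 7² + 4² = 36 + 49 + 16 = 101
101 = (8,5)_12 → 8² + 5² = 64 + 25 = 89
89 = (7,5)_12 → 7² + 5² = 49 + 25 = 74
74 = (6,2)_12 → 6² + 2² = 36 + 4 = 40
40 = (3,4)_12 → 3² + 4² = 9 + 16 = 25
25 = (2,1)_12 → 2² + 1² = 4 + 1 = 5
5 = (5)_12 → 5² = 25  — 25 repeats.
That took 7 steps.

7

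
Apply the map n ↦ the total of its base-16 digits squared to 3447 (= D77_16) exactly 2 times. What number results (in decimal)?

122

3447 = (13,7,7)_16 → 13² + 7² + 7² = 267
267 = (1,0,11)_16 → 1² + 0² + 11² = 122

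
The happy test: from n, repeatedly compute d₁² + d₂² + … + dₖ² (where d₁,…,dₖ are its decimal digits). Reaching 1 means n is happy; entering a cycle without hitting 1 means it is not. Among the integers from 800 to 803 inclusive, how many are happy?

800: 800 → 64 → 52 → 29 → 85 → 89 → 145 → 42 → 20 → 4 → 16 → 37 → 58 → 89  (repeats 89)
801: 801 → 65 → 61 → 37 → 58 → 89 → 145 → 42 → 20 → 4 → 16 → 37  (repeats 37)
802: 802 → 68 → 100 → 1  (reaches 1)
803: 803 → 73 → 58 → 89 → 145 → 42 → 20 → 4 → 16 → 37 → 58  (repeats 58)
happy: 802

1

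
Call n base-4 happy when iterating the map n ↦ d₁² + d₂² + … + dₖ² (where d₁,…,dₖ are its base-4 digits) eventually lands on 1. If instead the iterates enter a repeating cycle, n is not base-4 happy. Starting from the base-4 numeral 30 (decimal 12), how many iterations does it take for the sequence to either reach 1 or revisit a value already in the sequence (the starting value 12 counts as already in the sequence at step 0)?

5

12 = (3,0)_4 → 3² + 0² = 9
9 = (2,1)_4 → 2² + 1² = 5
5 = (1,1)_4 → 1² + 1² = 2
2 = (2)_4 → 2² = 4
4 = (1,0)_4 → 1² + 0² = 1  — reached 1.
That took 5 steps.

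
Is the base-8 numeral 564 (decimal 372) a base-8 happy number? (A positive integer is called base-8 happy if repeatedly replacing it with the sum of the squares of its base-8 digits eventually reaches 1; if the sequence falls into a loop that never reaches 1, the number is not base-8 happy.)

base-8 happy

372 = (5,6,4)_8 → 5² + 6² + 4² = 25 + 36 + 16 = 77
77 = (1,1,5)_8 → 1² + 1² + 5² = 1 + 1 + 25 = 27
27 = (3,3)_8 → 3² + 3² = 9 + 9 = 18
18 = (2,2)_8 → 2² + 2² = 4 + 4 = 8
8 = (1,0)_8 → 1² + 0² = 1 + 0 = 1  — reached 1.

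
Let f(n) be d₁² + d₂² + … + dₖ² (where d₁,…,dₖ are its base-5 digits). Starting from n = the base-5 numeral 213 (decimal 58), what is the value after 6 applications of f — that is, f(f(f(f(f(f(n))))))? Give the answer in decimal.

16

58 = (2,1,3)_5 → 2² + 1² + 3² = 4 + 1 + 9 = 14
14 = (2,4)_5 → 2² + 4² = 4 + 16 = 20
20 = (4,0)_5 → 4² + 0² = 16 + 0 = 16
16 = (3,1)_5 → 3² + 1² = 9 + 1 = 10
10 = (2,0)_5 → 2² + 0² = 4 + 0 = 4
4 = (4)_5 → 4² = 16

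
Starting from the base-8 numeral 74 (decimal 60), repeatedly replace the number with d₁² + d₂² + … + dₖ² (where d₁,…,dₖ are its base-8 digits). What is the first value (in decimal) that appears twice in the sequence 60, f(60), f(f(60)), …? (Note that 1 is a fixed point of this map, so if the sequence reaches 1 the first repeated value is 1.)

60 = (7,4)_8 → 65
65 = (1,0,1)_8 → 2
2 = (2)_8 → 4
4 = (4)_8 → 16
16 = (2,0)_8 → 4  — 4 already appeared earlier.

4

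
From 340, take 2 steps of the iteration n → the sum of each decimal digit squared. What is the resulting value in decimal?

29

340 → 3² + 4² + 0² = 25
25 → 2² + 5² = 29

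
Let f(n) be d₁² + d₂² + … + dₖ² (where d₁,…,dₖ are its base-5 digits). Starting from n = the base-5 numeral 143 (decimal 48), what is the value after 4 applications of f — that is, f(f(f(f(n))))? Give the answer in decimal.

16

48 = (1,4,3)_5 → 1² + 4² + 3² = 1 + 16 + 9 = 26
26 = (1,0,1)_5 → 1² + 0² + 1² = 1 + 0 + 1 = 2
2 = (2)_5 → 2² = 4
4 = (4)_5 → 4² = 16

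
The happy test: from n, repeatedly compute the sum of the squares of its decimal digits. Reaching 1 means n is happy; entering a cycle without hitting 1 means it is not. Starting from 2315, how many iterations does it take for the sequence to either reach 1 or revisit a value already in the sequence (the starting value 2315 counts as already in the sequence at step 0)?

2315 → 39
39 → 90
90 → 81
81 → 65
65 → 61
61 → 37
37 → 58
58 → 89
89 → 145
145 → 42
42 → 20
20 → 4
4 → 16
16 → 37  — 37 repeats.
That took 14 steps.

14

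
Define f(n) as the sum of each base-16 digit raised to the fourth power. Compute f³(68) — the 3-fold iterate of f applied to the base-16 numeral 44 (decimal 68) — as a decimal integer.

1

68 = (4,4)_16 → 512
512 = (2,0,0)_16 → 16
16 = (1,0)_16 → 1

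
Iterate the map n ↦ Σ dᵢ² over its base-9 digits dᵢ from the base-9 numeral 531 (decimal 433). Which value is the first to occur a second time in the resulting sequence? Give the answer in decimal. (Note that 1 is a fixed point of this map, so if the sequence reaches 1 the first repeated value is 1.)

433 = (5,3,1)_9 → 5² + 3² + 1² = 35
35 = (3,8)_9 → 3² + 8² = 73
73 = (8,1)_9 → 8² + 1² = 65
65 = (7,2)_9 → 7² + 2² = 53
53 = (5,8)_9 → 5² + 8² = 89
89 = (1,0,8)_9 → 1² + 0² + 8² = 65  — 65 already appeared earlier.

65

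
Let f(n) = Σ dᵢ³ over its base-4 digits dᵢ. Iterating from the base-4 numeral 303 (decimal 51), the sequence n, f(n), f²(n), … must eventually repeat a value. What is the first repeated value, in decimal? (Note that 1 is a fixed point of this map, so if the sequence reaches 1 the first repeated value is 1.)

51 = (3,0,3)_4 → 3³ + 0³ + 3³ = 54
54 = (3,1,2)_4 → 3³ + 1³ + 2³ = 36
36 = (2,1,0)_4 → 2³ + 1³ + 0³ = 9
9 = (2,1)_4 → 2³ + 1³ = 9  — 9 already appeared earlier.

9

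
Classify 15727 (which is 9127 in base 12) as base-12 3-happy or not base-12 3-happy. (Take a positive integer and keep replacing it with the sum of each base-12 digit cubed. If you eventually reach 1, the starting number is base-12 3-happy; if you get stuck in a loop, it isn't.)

not base-12 3-happy

15727 = (9,1,2,7)_12 → 9³ + 1³ + 2³ + 7³ = 1081
1081 = (7,6,1)_12 → 7³ + 6³ + 1³ = 560
560 = (3,10,8)_12 → 3³ + 10³ + 8³ = 1539
1539 = (10,8,3)_12 → 10³ + 8³ + 3³ = 1539  — 1539 already seen; the sequence cycles without reaching 1.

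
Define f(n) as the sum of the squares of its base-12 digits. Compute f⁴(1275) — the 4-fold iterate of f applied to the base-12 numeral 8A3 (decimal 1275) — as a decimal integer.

1275 = (8,10,3)_12 → 173
173 = (1,2,5)_12 → 30
30 = (2,6)_12 → 40
40 = (3,4)_12 → 25

25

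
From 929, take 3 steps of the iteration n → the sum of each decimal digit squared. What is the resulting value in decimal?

58

929 → 9² + 2² + 9² = 166
166 → 1² + 6² + 6² = 73
73 → 7² + 3² = 58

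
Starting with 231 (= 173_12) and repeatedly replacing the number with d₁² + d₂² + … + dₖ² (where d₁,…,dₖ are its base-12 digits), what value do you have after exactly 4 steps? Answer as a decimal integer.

231 = (1,7,3)_12 → 1² + 7² + 3² = 1 + 49 + 9 = 59
59 = (4,11)_12 → 4² + 11² = 16 + 121 = 137
137 = (11,5)_12 → 11² + 5² = 121 + 25 = 146
146 = (1,0,2)_12 → 1² + 0² + 2² = 1 + 0 + 4 = 5

5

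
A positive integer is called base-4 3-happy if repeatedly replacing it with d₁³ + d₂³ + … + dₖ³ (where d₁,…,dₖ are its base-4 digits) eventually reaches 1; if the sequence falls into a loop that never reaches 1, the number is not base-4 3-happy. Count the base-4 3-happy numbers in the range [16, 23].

2

16: 16 → 1  (reaches 1)
17: 17 → 2 → 8 → 8  (repeats 8)
18: 18 → 9 → 9  (repeats 9)
19: 19 → 28 → 28  (repeats 28)
20: 20 → 2 → 8 → 8  (repeats 8)
21: 21 → 3 → 27 → 36 → 9 → 9  (repeats 9)
22: 22 → 10 → 16 → 1  (reaches 1)
23: 23 → 29 → 29  (repeats 29)
base-4 3-happy: 16, 22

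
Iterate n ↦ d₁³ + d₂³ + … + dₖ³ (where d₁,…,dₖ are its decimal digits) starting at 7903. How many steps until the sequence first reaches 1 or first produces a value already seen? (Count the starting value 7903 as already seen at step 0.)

4

7903 → 1099
1099 → 1459
1459 → 919
919 → 1459  — 1459 repeats.
That took 4 steps.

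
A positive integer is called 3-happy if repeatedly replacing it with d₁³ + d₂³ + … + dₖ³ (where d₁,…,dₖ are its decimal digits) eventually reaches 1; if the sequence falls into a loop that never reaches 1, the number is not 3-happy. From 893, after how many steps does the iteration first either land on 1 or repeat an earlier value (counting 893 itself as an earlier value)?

5

893 → 1268
1268 → 737
737 → 713
713 → 371
371 → 371  — 371 repeats.
That took 5 steps.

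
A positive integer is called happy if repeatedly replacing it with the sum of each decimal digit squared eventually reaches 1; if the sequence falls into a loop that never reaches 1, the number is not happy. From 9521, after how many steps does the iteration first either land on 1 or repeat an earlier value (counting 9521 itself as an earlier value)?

9521 → 111
111 → 3
3 → 9
9 → 81
81 → 65
65 → 61
61 → 37
37 → 58
58 → 89
89 → 145
145 → 42
42 → 20
20 → 4
4 → 16
16 → 37  — 37 repeats.
That took 15 steps.

15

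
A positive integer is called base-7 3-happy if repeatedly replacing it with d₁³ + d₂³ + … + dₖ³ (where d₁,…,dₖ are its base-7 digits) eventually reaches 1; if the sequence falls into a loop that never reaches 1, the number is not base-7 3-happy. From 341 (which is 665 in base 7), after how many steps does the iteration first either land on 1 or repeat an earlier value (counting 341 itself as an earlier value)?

9

341 = (6,6,5)_7 → 6³ + 6³ + 5³ = 216 + 216 + 125 = 557
557 = (1,4,2,4)_7 → 1³ + 4³ + 2³ + 4³ = 1 + 64 + 8 + 64 = 137
137 = (2,5,4)_7 → 2³ + 5³ + 4³ = 8 + 125 + 64 = 197
197 = (4,0,1)_7 → 4³ + 0³ + 1³ = 64 + 0 + 1 = 65
65 = (1,2,2)_7 → 1³ + 2³ + 2³ = 1 + 8 + 8 = 17
17 = (2,3)_7 → 2³ + 3³ = 8 + 27 = 35
35 = (5,0)_7 → 5³ + 0³ = 125 + 0 = 125
125 = (2,3,6)_7 → 2³ + 3³ + 6³ = 8 + 27 + 216 = 251
251 = (5,0,6)_7 → 5³ + 0³ + 6³ = 125 + 0 + 216 = 341  — 341 repeats.
That took 9 steps.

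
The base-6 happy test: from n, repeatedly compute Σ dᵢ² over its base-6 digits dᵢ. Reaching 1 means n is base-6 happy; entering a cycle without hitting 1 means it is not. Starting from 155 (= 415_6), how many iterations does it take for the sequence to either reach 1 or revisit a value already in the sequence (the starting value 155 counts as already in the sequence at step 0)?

13

155 = (4,1,5)_6 → 42
42 = (1,1,0)_6 → 2
2 = (2)_6 → 4
4 = (4)_6 → 16
16 = (2,4)_6 → 20
20 = (3,2)_6 → 13
13 = (2,1)_6 → 5
5 = (5)_6 → 25
25 = (4,1)_6 → 17
17 = (2,5)_6 → 29
29 = (4,5)_6 → 41
41 = (1,0,5)_6 → 26
26 = (4,2)_6 → 20  — 20 repeats.
That took 13 steps.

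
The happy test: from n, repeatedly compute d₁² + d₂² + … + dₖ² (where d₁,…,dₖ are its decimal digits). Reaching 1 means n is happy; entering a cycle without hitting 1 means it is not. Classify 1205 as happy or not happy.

1205 → 30
30 → 9
9 → 81
81 → 65
65 → 61
61 → 37
37 → 58
58 → 89
89 → 145
145 → 42
42 → 20
20 → 4
4 → 16
16 → 37  — 37 already seen; the sequence cycles without reaching 1.

not happy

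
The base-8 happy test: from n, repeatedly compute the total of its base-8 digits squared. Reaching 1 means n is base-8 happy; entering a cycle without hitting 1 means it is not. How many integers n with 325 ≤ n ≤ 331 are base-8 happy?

1

325: 325 → 50 → 40 → 25 → 10 → 5 → 25  — not base-8 happy
326: 326 → 61 → 74 → 6 → 36 → 32 → 16 → 4 → 16  — not base-8 happy
327: 327 → 74 → 6 → 36 → 32 → 16 → 4 → 16  — not base-8 happy
328: 328 → 26 → 13 → 26  — not base-8 happy
329: 329 → 27 → 18 → 8 → 1  — base-8 happy
330: 330 → 30 → 45 → 50 → 40 → 25 → 10 → 5 → 25  — not base-8 happy
331: 331 → 35 → 25 → 10 → 5 → 25  — not base-8 happy
base-8 happy: 329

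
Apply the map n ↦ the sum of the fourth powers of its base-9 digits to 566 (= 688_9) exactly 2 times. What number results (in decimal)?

274

566 = (6,8,8)_9 → 6⁴ + 8⁴ + 8⁴ = 1296 + 4096 + 4096 = 9488
9488 = (1,4,0,1,2)_9 → 1⁴ + 4⁴ + 0⁴ + 1⁴ + 2⁴ = 1 + 256 + 0 + 1 + 16 = 274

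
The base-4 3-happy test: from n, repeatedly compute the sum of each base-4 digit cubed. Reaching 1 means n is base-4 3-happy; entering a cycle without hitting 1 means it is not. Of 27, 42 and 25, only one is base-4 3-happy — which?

27: 27 → 36 → 9 → 9  — repeats 9 (not base-4 3-happy)
42: 42 → 24 → 9 → 9  — repeats 9 (not base-4 3-happy)
25: 25 → 10 → 16 → 1  — reaches 1 (base-4 3-happy)

25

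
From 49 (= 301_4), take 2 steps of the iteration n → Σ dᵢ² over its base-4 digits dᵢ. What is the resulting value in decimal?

8

49 = (3,0,1)_4 → 3² + 0² + 1² = 10
10 = (2,2)_4 → 2² + 2² = 8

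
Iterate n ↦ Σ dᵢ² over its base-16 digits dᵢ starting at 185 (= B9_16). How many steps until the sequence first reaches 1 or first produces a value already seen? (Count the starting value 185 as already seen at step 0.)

13

185 = (11,9)_16 → 202
202 = (12,10)_16 → 244
244 = (15,4)_16 → 241
241 = (15,1)_16 → 226
226 = (14,2)_16 → 200
200 = (12,8)_16 → 208
208 = (13,0)_16 → 169
169 = (10,9)_16 → 181
181 = (11,5)_16 → 146
146 = (9,2)_16 → 85
85 = (5,5)_16 → 50
50 = (3,2)_16 → 13
13 = (13)_16 → 169  — 169 repeats.
That took 13 steps.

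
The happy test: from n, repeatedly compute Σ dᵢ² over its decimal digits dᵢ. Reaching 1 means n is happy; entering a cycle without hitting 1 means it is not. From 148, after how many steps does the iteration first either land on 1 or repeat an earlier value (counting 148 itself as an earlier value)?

12

148 → 1² + 4² + 8² = 1 + 16 + 64 = 81
81 → 8² + 1² = 64 + 1 = 65
65 → 6² + 5² = 36 + 25 = 61
61 → 6² + 1² = 36 + 1 = 37
37 → 3² + 7² = 9 + 49 = 58
58 → 5² + 8² = 25 + 64 = 89
89 → 8² + 9² = 64 + 81 = 145
145 → 1² + 4² + 5² = 1 + 16 + 25 = 42
42 → 4² + 2² = 16 + 4 = 20
20 → 2² + 0² = 4 + 0 = 4
4 → 4² = 16
16 → 1² + 6² = 1 + 36 = 37  — 37 repeats.
That took 12 steps.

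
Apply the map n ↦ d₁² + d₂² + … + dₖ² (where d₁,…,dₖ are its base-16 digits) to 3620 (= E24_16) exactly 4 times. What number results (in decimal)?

3620 = (14,2,4)_16 → 14² + 2² + 4² = 216
216 = (13,8)_16 → 13² + 8² = 233
233 = (14,9)_16 → 14² + 9² = 277
277 = (1,1,5)_16 → 1² + 1² + 5² = 27

27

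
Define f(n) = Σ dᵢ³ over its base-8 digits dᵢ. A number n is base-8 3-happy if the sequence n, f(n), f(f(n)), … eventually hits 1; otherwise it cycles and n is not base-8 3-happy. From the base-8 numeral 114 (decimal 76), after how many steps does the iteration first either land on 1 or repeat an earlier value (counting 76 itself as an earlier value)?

5

76 = (1,1,4)_8 → 66
66 = (1,0,2)_8 → 9
9 = (1,1)_8 → 2
2 = (2)_8 → 8
8 = (1,0)_8 → 1  — reached 1.
That took 5 steps.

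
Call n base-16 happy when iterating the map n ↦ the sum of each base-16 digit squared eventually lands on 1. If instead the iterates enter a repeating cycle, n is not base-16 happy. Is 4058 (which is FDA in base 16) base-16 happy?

not base-16 happy

4058 = (15,13,10)_16 → 15² + 13² + 10² = 225 + 169 + 100 = 494
494 = (1,14,14)_16 → 1² + 14² + 14² = 1 + 196 + 196 = 393
393 = (1,8,9)_16 → 1² + 8² + 9² = 1 + 64 + 81 = 146
146 = (9,2)_16 → 9² + 2² = 81 + 4 = 85
85 = (5,5)_16 → 5² + 5² = 25 + 25 = 50
50 = (3,2)_16 → 3² + 2² = 9 + 4 = 13
13 = (13)_16 → 13² = 169
169 = (10,9)_16 → 10² + 9² = 100 + 81 = 181
181 = (11,5)_16 → 11² + 5² = 121 + 25 = 146  — 146 already seen; the sequence cycles without reaching 1.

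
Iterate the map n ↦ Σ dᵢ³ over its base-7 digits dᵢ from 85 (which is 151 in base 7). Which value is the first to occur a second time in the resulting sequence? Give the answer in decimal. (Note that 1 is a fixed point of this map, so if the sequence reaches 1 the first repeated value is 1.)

85 = (1,5,1)_7 → 1³ + 5³ + 1³ = 127
127 = (2,4,1)_7 → 2³ + 4³ + 1³ = 73
73 = (1,3,3)_7 → 1³ + 3³ + 3³ = 55
55 = (1,0,6)_7 → 1³ + 0³ + 6³ = 217
217 = (4,3,0)_7 → 4³ + 3³ + 0³ = 91
91 = (1,6,0)_7 → 1³ + 6³ + 0³ = 217  — 217 already appeared earlier.

217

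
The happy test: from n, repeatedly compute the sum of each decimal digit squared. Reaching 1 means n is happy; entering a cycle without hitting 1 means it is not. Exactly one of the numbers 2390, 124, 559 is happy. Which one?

2390

2390: 2390 → 94 → 97 → 130 → 10 → 1  — reaches 1 (happy)
124: 124 → 21 → 5 → 25 → 29 → 85 → 89 → 145 → 42 → 20 → 4 → 16 → 37 → 58 → 89  — repeats 89 (not happy)
559: 559 → 131 → 11 → 2 → 4 → 16 → 37 → 58 → 89 → 145 → 42 → 20 → 4  — repeats 4 (not happy)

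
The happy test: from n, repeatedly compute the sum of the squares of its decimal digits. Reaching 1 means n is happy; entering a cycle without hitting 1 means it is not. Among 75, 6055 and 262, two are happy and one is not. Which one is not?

75: 75 → 74 → 65 → 61 → 37 → 58 → 89 → 145 → 42 → 20 → 4 → 16 → 37  — repeats 37 (not happy)
6055: 6055 → 86 → 100 → 1  — reaches 1 (happy)
262: 262 → 44 → 32 → 13 → 10 → 1  — reaches 1 (happy)

75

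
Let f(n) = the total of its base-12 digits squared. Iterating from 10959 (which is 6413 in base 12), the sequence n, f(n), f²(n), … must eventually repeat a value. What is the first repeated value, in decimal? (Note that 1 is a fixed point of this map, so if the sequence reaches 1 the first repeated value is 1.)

29

10959 = (6,4,1,3)_12 → 6² + 4² + 1² + 3² = 36 + 16 + 1 + 9 = 62
62 = (5,2)_12 → 5² + 2² = 25 + 4 = 29
29 = (2,5)_12 → 2² + 5² = 4 + 25 = 29  — 29 already appeared earlier.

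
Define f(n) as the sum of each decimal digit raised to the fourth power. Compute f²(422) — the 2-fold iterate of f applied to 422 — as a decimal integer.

8208

422 → 4⁴ + 2⁴ + 2⁴ = 288
288 → 2⁴ + 8⁴ + 8⁴ = 8208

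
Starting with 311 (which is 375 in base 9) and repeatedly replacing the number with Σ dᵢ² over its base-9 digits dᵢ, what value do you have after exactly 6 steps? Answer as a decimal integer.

311 = (3,7,5)_9 → 3² + 7² + 5² = 83
83 = (1,0,2)_9 → 1² + 0² + 2² = 5
5 = (5)_9 → 5² = 25
25 = (2,7)_9 → 2² + 7² = 53
53 = (5,8)_9 → 5² + 8² = 89
89 = (1,0,8)_9 → 1² + 0² + 8² = 65

65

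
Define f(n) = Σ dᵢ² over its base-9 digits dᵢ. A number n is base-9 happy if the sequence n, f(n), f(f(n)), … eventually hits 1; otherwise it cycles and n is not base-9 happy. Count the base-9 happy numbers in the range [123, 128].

123: 123 → 53 → 89 → 65 → 53  (repeats 53)
124: 124 → 66 → 58 → 52 → 74 → 68 → 74  (repeats 74)
125: 125 → 81 → 1  (reaches 1)
126: 126 → 26 → 68 → 74 → 68  (repeats 68)
127: 127 → 27 → 9 → 1  (reaches 1)
128: 128 → 30 → 18 → 4 → 16 → 50 → 50  (repeats 50)
base-9 happy: 125, 127

2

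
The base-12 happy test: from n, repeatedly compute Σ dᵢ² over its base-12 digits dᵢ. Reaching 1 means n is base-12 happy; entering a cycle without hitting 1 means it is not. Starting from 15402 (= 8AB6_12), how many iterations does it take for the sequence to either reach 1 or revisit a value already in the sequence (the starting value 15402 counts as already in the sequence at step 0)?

7

15402 = (8,10,11,6)_12 → 321
321 = (2,2,9)_12 → 89
89 = (7,5)_12 → 74
74 = (6,2)_12 → 40
40 = (3,4)_12 → 25
25 = (2,1)_12 → 5
5 = (5)_12 → 25  — 25 repeats.
That took 7 steps.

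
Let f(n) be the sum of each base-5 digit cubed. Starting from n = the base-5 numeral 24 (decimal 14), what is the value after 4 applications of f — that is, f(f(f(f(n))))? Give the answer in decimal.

14 = (2,4)_5 → 2³ + 4³ = 72
72 = (2,4,2)_5 → 2³ + 4³ + 2³ = 80
80 = (3,1,0)_5 → 3³ + 1³ + 0³ = 28
28 = (1,0,3)_5 → 1³ + 0³ + 3³ = 28

28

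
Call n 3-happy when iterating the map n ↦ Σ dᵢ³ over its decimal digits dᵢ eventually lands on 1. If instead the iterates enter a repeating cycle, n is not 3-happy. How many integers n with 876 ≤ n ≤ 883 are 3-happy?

876: 876 → 1071 → 345 → 216 → 225 → 141 → 66 → 432 → 99 → 1458 → 702 → 351 → 153 → 153  (repeats 153)
877: 877 → 1198 → 1243 → 100 → 1  (reaches 1)
878: 878 → 1367 → 587 → 980 → 1241 → 74 → 407 → 407  (repeats 407)
879: 879 → 1584 → 702 → 351 → 153 → 153  (repeats 153)
880: 880 → 1024 → 73 → 370 → 370  (repeats 370)
881: 881 → 1025 → 134 → 92 → 737 → 713 → 371 → 371  (repeats 371)
882: 882 → 1032 → 36 → 243 → 99 → 1458 → 702 → 351 → 153 → 153  (repeats 153)
883: 883 → 1051 → 127 → 352 → 160 → 217 → 352  (repeats 352)
3-happy: 877

1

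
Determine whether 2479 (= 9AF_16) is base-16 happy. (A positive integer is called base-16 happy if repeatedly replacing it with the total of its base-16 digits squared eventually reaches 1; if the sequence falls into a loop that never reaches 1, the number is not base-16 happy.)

not base-16 happy

2479 = (9,10,15)_16 → 9² + 10² + 15² = 406
406 = (1,9,6)_16 → 1² + 9² + 6² = 118
118 = (7,6)_16 → 7² + 6² = 85
85 = (5,5)_16 → 5² + 5² = 50
50 = (3,2)_16 → 3² + 2² = 13
13 = (13)_16 → 13² = 169
169 = (10,9)_16 → 10² + 9² = 181
181 = (11,5)_16 → 11² + 5² = 146
146 = (9,2)_16 → 9² + 2² = 85  — 85 already seen; the sequence cycles without reaching 1.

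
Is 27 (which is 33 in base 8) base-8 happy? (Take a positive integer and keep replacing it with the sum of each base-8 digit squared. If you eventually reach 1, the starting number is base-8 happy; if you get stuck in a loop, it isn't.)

27 = (3,3)_8 → 3² + 3² = 9 + 9 = 18
18 = (2,2)_8 → 2² + 2² = 4 + 4 = 8
8 = (1,0)_8 → 1² + 0² = 1 + 0 = 1  — reached 1.

base-8 happy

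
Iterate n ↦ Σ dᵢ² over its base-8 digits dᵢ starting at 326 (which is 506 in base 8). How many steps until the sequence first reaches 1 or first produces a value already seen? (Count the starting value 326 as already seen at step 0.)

8

326 = (5,0,6)_8 → 5² + 0² + 6² = 61
61 = (7,5)_8 → 7² + 5² = 74
74 = (1,1,2)_8 → 1² + 1² + 2² = 6
6 = (6)_8 → 6² = 36
36 = (4,4)_8 → 4² + 4² = 32
32 = (4,0)_8 → 4² + 0² = 16
16 = (2,0)_8 → 2² + 0² = 4
4 = (4)_8 → 4² = 16  — 16 repeats.
That took 8 steps.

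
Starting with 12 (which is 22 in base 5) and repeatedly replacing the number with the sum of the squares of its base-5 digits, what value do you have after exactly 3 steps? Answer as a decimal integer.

4

12 = (2,2)_5 → 2² + 2² = 4 + 4 = 8
8 = (1,3)_5 → 1² + 3² = 1 + 9 = 10
10 = (2,0)_5 → 2² + 0² = 4 + 0 = 4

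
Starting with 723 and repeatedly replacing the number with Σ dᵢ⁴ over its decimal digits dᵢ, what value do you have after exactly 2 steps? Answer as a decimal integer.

10929

723 → 7⁴ + 2⁴ + 3⁴ = 2401 + 16 + 81 = 2498
2498 → 2⁴ + 4⁴ + 9⁴ + 8⁴ = 16 + 256 + 6561 + 4096 = 10929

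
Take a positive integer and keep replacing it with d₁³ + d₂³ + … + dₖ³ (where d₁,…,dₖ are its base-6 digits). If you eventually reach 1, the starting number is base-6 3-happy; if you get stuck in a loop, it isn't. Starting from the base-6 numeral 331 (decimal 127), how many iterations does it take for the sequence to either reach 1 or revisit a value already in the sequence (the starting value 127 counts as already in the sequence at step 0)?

127 = (3,3,1)_6 → 3³ + 3³ + 1³ = 27 + 27 + 1 = 55
55 = (1,3,1)_6 → 1³ + 3³ + 1³ = 1 + 27 + 1 = 29
29 = (4,5)_6 → 4³ + 5³ = 64 + 125 = 189
189 = (5,1,3)_6 → 5³ + 1³ + 3³ = 125 + 1 + 27 = 153
153 = (4,1,3)_6 → 4³ + 1³ + 3³ = 64 + 1 + 27 = 92
92 = (2,3,2)_6 → 2³ + 3³ + 2³ = 8 + 27 + 8 = 43
43 = (1,1,1)_6 → 1³ + 1³ + 1³ = 1 + 1 + 1 = 3
3 = (3)_6 → 3³ = 27
27 = (4,3)_6 → 4³ + 3³ = 64 + 27 = 91
91 = (2,3,1)_6 → 2³ + 3³ + 1³ = 8 + 27 + 1 = 36
36 = (1,0,0)_6 → 1³ + 0³ + 0³ = 1 + 0 + 0 = 1  — reached 1.
That took 11 steps.

11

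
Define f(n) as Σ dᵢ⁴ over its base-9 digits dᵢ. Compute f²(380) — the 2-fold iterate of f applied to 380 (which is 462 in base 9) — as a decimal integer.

114

380 = (4,6,2)_9 → 1568
1568 = (2,1,3,2)_9 → 114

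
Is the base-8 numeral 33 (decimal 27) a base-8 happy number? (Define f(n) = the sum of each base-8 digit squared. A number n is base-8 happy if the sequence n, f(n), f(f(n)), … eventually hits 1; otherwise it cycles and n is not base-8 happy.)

27 = (3,3)_8 → 3² + 3² = 9 + 9 = 18
18 = (2,2)_8 → 2² + 2² = 4 + 4 = 8
8 = (1,0)_8 → 1² + 0² = 1 + 0 = 1  — reached 1.

base-8 happy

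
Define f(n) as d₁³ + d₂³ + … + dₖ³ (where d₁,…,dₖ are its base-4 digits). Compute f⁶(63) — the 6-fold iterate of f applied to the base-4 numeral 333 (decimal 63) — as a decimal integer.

63 = (3,3,3)_4 → 81
81 = (1,1,0,1)_4 → 3
3 = (3)_4 → 27
27 = (1,2,3)_4 → 36
36 = (2,1,0)_4 → 9
9 = (2,1)_4 → 9

9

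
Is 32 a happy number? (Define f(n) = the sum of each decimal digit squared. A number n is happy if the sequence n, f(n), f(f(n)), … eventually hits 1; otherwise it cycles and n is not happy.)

happy

32 → 3² + 2² = 13
13 → 1² + 3² = 10
10 → 1² + 0² = 1  — reached 1.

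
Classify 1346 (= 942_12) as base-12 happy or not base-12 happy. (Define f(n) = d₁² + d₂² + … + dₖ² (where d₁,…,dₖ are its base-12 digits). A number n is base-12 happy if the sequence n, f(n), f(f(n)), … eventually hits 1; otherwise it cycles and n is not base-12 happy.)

1346 = (9,4,2)_12 → 9² + 4² + 2² = 101
101 = (8,5)_12 → 8² + 5² = 89
89 = (7,5)_12 → 7² + 5² = 74
74 = (6,2)_12 → 6² + 2² = 40
40 = (3,4)_12 → 3² + 4² = 25
25 = (2,1)_12 → 2² + 1² = 5
5 = (5)_12 → 5² = 25  — 25 already seen; the sequence cycles without reaching 1.

not base-12 happy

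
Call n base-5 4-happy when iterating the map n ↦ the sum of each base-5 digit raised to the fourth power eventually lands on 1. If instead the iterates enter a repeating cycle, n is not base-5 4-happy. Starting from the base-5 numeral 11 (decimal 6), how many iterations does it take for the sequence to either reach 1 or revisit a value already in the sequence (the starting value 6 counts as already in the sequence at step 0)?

6 = (1,1)_5 → 1⁴ + 1⁴ = 2
2 = (2)_5 → 2⁴ = 16
16 = (3,1)_5 → 3⁴ + 1⁴ = 82
82 = (3,1,2)_5 → 3⁴ + 1⁴ + 2⁴ = 98
98 = (3,4,3)_5 → 3⁴ + 4⁴ + 3⁴ = 418
418 = (3,1,3,3)_5 → 3⁴ + 1⁴ + 3⁴ + 3⁴ = 244
244 = (1,4,3,4)_5 → 1⁴ + 4⁴ + 3⁴ + 4⁴ = 594
594 = (4,3,3,4)_5 → 4⁴ + 3⁴ + 3⁴ + 4⁴ = 674
674 = (1,0,1,4,4)_5 → 1⁴ + 0⁴ + 1⁴ + 4⁴ + 4⁴ = 514
514 = (4,0,2,4)_5 → 4⁴ + 0⁴ + 2⁴ + 4⁴ = 528
528 = (4,1,0,3)_5 → 4⁴ + 1⁴ + 0⁴ + 3⁴ = 338
338 = (2,3,2,3)_5 → 2⁴ + 3⁴ + 2⁴ + 3⁴ = 194
194 = (1,2,3,4)_5 → 1⁴ + 2⁴ + 3⁴ + 4⁴ = 354
354 = (2,4,0,4)_5 → 2⁴ + 4⁴ + 0⁴ + 4⁴ = 528  — 528 repeats.
That took 14 steps.

14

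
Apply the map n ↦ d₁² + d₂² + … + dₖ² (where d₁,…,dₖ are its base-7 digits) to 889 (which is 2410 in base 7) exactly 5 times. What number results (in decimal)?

25

889 = (2,4,1,0)_7 → 2² + 4² + 1² + 0² = 21
21 = (3,0)_7 → 3² + 0² = 9
9 = (1,2)_7 → 1² + 2² = 5
5 = (5)_7 → 5² = 25
25 = (3,4)_7 → 3² + 4² = 25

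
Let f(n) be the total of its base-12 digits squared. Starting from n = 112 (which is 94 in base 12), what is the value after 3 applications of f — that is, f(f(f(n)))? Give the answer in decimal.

50

112 = (9,4)_12 → 9² + 4² = 97
97 = (8,1)_12 → 8² + 1² = 65
65 = (5,5)_12 → 5² + 5² = 50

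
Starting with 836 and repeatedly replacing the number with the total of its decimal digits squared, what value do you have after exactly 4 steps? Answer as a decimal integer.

100

836 → 8² + 3² + 6² = 64 + 9 + 36 = 109
109 → 1² + 0² + 9² = 1 + 0 + 81 = 82
82 → 8² + 2² = 64 + 4 = 68
68 → 6² + 8² = 36 + 64 = 100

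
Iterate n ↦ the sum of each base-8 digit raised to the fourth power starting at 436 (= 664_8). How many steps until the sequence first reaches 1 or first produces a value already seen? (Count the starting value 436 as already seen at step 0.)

6

436 = (6,6,4)_8 → 6⁴ + 6⁴ + 4⁴ = 1296 + 1296 + 256 = 2848
2848 = (5,4,4,0)_8 → 5⁴ + 4⁴ + 4⁴ + 0⁴ = 625 + 256 + 256 + 0 = 1137
1137 = (2,1,6,1)_8 → 2⁴ + 1⁴ + 6⁴ + 1⁴ = 16 + 1 + 1296 + 1 = 1314
1314 = (2,4,4,2)_8 → 2⁴ + 4⁴ + 4⁴ + 2⁴ = 16 + 256 + 256 + 16 = 544
544 = (1,0,4,0)_8 → 1⁴ + 0⁴ + 4⁴ + 0⁴ = 1 + 0 + 256 + 0 = 257
257 = (4,0,1)_8 → 4⁴ + 0⁴ + 1⁴ = 256 + 0 + 1 = 257  — 257 repeats.
That took 6 steps.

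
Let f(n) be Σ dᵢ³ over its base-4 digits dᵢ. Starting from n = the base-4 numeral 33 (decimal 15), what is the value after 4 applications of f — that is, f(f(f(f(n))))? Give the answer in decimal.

15 = (3,3)_4 → 3³ + 3³ = 27 + 27 = 54
54 = (3,1,2)_4 → 3³ + 1³ + 2³ = 27 + 1 + 8 = 36
36 = (2,1,0)_4 → 2³ + 1³ + 0³ = 8 + 1 + 0 = 9
9 = (2,1)_4 → 2³ + 1³ = 8 + 1 = 9

9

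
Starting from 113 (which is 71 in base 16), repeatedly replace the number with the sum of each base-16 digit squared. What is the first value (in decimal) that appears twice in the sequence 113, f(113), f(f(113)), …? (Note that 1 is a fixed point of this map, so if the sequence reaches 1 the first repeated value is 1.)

113 = (7,1)_16 → 7² + 1² = 50
50 = (3,2)_16 → 3² + 2² = 13
13 = (13)_16 → 13² = 169
169 = (10,9)_16 → 10² + 9² = 181
181 = (11,5)_16 → 11² + 5² = 146
146 = (9,2)_16 → 9² + 2² = 85
85 = (5,5)_16 → 5² + 5² = 50  — 50 already appeared earlier.

50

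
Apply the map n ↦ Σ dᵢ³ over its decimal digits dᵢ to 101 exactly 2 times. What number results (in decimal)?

8

101 → 2
2 → 8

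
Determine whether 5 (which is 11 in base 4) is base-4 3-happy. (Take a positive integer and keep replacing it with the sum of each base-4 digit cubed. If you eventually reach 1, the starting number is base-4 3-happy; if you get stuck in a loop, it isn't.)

not base-4 3-happy

5 = (1,1)_4 → 1³ + 1³ = 1 + 1 = 2
2 = (2)_4 → 2³ = 8
8 = (2,0)_4 → 2³ + 0³ = 8 + 0 = 8  — 8 already seen; the sequence cycles without reaching 1.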